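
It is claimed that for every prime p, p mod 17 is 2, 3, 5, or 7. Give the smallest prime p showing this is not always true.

We need the least prime p for which the claim fails.
For p = 2, 3, 5, 7 the conclusion holds.
p = 11: 11 mod 17 = 11 — not in {2, 3, 5, 7}.

p = 11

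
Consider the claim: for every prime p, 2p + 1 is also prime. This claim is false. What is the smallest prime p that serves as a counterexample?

p = 7

We need the least prime p for which 2p + 1 is not prime.
p = 2: 2p + 1 = 5, prime.
p = 3: 2p + 1 = 7, prime.
p = 5: 2p + 1 = 11, prime.
p = 7: 2p + 1 = 15 = 3 × 5, not prime.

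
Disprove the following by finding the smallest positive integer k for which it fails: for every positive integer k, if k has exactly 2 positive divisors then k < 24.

We need the least positive integer k for which k has exactly 2 positive divisors but the claim fails.
For k = 2, 3, 5, 7, 11, 13, 17, 19, 23 the conclusion holds.
k = 29: τ(29) = 2; 29 ≥ 24.
So k = 29 is the smallest counterexample.

k = 29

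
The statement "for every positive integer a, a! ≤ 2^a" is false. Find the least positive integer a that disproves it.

A counterexample is any positive integer a such that a! > 2^a; we check each in order.
For a = 1, 2, 3 the conclusion holds.
a = 4: a! = 24 and 2^a = 16, so 24 > 16.
Thus a = 4 disproves the claim, and no smaller a works.

a = 4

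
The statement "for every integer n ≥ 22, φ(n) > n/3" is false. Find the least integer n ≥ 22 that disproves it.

n = 24

We need the least integer n ≥ 22 for which the claim fails.
n = 22: φ(22) = 10 and 22/3 = 22/3, so φ(22) > 22/3.
n = 23: φ(23) = 22 and 23/3 = 23/3, so φ(23) > 23/3.
n = 24: φ(24) = 8 and 24/3 = 8, so φ(24) ≤ 24/3.
Thus n = 24 disproves the claim, and no smaller n works.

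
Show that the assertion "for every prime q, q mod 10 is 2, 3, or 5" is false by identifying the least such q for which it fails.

q = 2: 2 mod 10 = 2.
q = 3: 3 mod 10 = 3.
q = 5: 5 mod 10 = 5.
q = 7: 7 mod 10 = 7 — not in {2, 3, 5}.
Hence q = 7 is a counterexample.

q = 7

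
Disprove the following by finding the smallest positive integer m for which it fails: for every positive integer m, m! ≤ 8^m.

m = 20

A counterexample is any positive integer m such that m! > 8^m; we check each in order.
The first 19 eligible values, up to m = 19, all satisfy the conclusion.
m = 20: m! = 2432902008176640000 and 8^m = 1152921504606846976, so 2432902008176640000 > 1152921504606846976.
So m = 20 is the smallest counterexample.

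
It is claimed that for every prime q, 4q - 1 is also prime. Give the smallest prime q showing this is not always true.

A counterexample is any prime q such that 4q - 1 is not prime; we check each in order.
For q = 2, 3, 5 the conclusion holds.
q = 7: 4q - 1 = 27 = 3 × 9, not prime.
Hence q = 7 is a counterexample.

q = 7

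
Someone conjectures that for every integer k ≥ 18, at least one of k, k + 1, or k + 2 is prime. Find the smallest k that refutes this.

k = 20

A counterexample is any integer k ≥ 18 such that k, k + 1, k + 2 are all composite; we check each in order.
k = 18: 19 is prime.
k = 19: 19 is prime.
k = 20: 20 = 2 × 10; 21 = 3 × 7; 22 = 2 × 11 — all composite.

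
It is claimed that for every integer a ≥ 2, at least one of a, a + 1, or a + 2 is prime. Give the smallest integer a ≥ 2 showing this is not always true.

a = 2: 2 is prime.
a = 3: 3 is prime.
a = 4: 5 is prime.
a = 5: 5 is prime.
a = 6: 7 is prime.
a = 7: 7 is prime.
a = 8: 8 = 2 × 4; 9 = 3 × 3; 10 = 2 × 5 — all composite.
Hence a = 8 is a counterexample.

a = 8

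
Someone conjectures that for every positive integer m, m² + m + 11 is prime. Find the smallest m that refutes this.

Check each positive integer m in order until m² + m + 11 is not prime.
The first 9 eligible values, up to m = 9, all satisfy the conclusion.
m = 10: m² + m + 11 = 121 = 11 × 11, composite.

m = 10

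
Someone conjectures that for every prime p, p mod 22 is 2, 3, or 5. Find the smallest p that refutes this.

p = 7

Check each prime p in order until the claim fails.
p = 2: 2 mod 22 = 2.
p = 3: 3 mod 22 = 3.
p = 5: 5 mod 22 = 5.
p = 7: 7 mod 22 = 7 — not in {2, 3, 5}.
Thus p = 7 disproves the claim, and no smaller p works.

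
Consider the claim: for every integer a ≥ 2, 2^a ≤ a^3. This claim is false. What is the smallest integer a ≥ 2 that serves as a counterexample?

a = 2: 2^a = 4 and a^3 = 8, so 4 ≤ 8.
a = 3: 2^a = 8 and a^3 = 27, so 8 ≤ 27.
a = 4: 2^a = 16 and a^3 = 64, so 16 ≤ 64.
a = 5: 2^a = 32 and a^3 = 125, so 32 ≤ 125.
a = 6: 2^a = 64 and a^3 = 216, so 64 ≤ 216.
a = 7: 2^a = 128 and a^3 = 343, so 128 ≤ 343.
a = 8: 2^a = 256 and a^3 = 512, so 256 ≤ 512.
a = 9: 2^a = 512 and a^3 = 729, so 512 ≤ 729.
a = 10: 2^a = 1024 and a^3 = 1000, so 1024 > 1000.
Thus a = 10 disproves the claim, and no smaller a works.

a = 10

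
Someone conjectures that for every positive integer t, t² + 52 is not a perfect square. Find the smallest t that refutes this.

A counterexample is any positive integer t such that t² + 52 is a perfect square; we check each in order.
For t = 1, 2, 3, 4, …, 9, 10, 11 the conclusion holds.
t = 12: 12² + 52 = 196 = 14², a perfect square.
So t = 12 is the smallest counterexample.

t = 12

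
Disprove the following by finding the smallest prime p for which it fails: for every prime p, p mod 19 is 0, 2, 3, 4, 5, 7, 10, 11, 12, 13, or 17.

p = 37

We need the least prime p for which the claim fails.
The first 11 eligible values, up to p = 31, all satisfy the conclusion.
p = 37: 37 mod 19 = 18 — not in {0, 2, 3, 4, 5, 7, 10, 11, 12, 13, 17}.
So p = 37 is the smallest counterexample.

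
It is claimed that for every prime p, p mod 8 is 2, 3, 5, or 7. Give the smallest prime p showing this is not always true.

For p = 2, 3, 5, 7, 11, 13 the conclusion holds.
p = 17: 17 mod 8 = 1 — not in {2, 3, 5, 7}.
So p = 17 is the smallest counterexample.

p = 17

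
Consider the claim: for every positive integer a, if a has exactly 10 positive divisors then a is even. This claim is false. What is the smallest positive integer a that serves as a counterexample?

a = 405

For a = 48, 80, 112, 162, 176, 208, 272, 304, 368 the conclusion holds.
a = 405: divisors of 405: 10 divisors; 405 is odd.
Thus a = 405 disproves the claim, and no smaller a works.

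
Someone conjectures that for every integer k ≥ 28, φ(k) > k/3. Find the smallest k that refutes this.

A counterexample is any integer k ≥ 28 such that the claim fails; we check each in order.
k = 28: φ(28) = 12 and 28/3 = 28/3, so φ(28) > 28/3.
k = 29: φ(29) = 28 and 29/3 = 29/3, so φ(29) > 29/3.
k = 30: φ(30) = 8 and 30/3 = 10, so φ(30) ≤ 30/3.

k = 30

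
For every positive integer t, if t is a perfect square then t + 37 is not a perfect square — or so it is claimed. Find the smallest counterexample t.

t = 324

We need the least positive integer t for which t is a perfect square but t + 37 is a perfect square.
The first 17 eligible values, up to t = 289, all satisfy the conclusion.
t = 324: 324 = 18² and 324 + 37 = 361 = 19².
Thus t = 324 disproves the claim, and no smaller t works.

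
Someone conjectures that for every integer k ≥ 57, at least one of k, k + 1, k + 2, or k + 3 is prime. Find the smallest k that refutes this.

k = 62

A counterexample is any integer k ≥ 57 such that k, k + 1, k + 2, k + 3 are all composite; we check each in order.
k = 57: 59 is prime.
k = 58: 59 is prime.
k = 59: 59 is prime.
k = 60: 61 is prime.
k = 61: 61 is prime.
k = 62: 62 = 2 × 31; 63 = 3 × 21; 64 = 2 × 32; 65 = 5 × 13 — all composite.
So k = 62 is the smallest counterexample.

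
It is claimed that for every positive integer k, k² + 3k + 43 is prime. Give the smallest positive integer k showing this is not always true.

The first 38 eligible values, up to k = 38, all satisfy the conclusion.
k = 39: k² + 3k + 43 = 1681 = 41 × 41, composite.

k = 39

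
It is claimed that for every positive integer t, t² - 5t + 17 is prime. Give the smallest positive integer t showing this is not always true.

t = 13

We need the least positive integer t for which t² - 5t + 17 is not prime.
For t = 1, 2, 3, 4, …, 10, 11, 12 the conclusion holds.
t = 13: t² - 5t + 17 = 121 = 11 × 11, composite.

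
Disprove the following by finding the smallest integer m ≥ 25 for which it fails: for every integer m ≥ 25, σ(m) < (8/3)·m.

m = 60

Check each integer m ≥ 25 in order until the claim fails.
The first 35 eligible values, up to m = 59, all satisfy the conclusion.
m = 60: σ(60) = 168; 168 ≥ 160.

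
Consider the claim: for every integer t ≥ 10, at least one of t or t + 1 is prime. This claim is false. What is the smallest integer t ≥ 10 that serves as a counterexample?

t = 14

A counterexample is any integer t ≥ 10 such that t, t + 1 are both composite; we check each in order.
t = 10: 11 is prime.
t = 11: 11 is prime.
t = 12: 13 is prime.
t = 13: 13 is prime.
t = 14: 14 = 2 × 7; 15 = 3 × 5 — both composite.
Thus t = 14 disproves the claim, and no smaller t works.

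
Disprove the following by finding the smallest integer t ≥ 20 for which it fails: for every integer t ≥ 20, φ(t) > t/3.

The first 4 eligible values, up to t = 23, all satisfy the conclusion.
t = 24: φ(24) = 8 and 24/3 = 8, so φ(24) ≤ 24/3.

t = 24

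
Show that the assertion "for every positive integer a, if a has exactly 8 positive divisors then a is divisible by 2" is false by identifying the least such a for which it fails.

A counterexample is any positive integer a such that a has exactly 8 positive divisors but a is not divisible by 2; we check each in order.
For a = 24, 30, 40, 42, …, 88, 102, 104 the conclusion holds.
a = 105: τ(105) = 8; 105 mod 2 = 1.
So a = 105 is the smallest counterexample.

a = 105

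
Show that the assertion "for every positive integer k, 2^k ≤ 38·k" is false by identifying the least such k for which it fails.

k = 9

The first 8 eligible values, up to k = 8, all satisfy the conclusion.
k = 9: 2^k = 512 and 38·k = 342, so 512 > 342.
So k = 9 is the smallest counterexample.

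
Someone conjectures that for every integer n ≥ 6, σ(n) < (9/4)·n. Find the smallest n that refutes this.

n = 12

We need the least integer n ≥ 6 for which the claim fails.
For n = 6, 7, 8, 9, 10, 11 the conclusion holds.
n = 12: σ(12) = 28; 28 ≥ 27.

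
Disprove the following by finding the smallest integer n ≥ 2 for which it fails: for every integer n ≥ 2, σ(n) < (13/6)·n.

We need the least integer n ≥ 2 for which the claim fails.
For n = 2, 3, 4, 5, 6, 7, 8, 9, 10, 11 the conclusion holds.
n = 12: σ(12) = 28; 28 ≥ 26.
Thus n = 12 disproves the claim, and no smaller n works.

n = 12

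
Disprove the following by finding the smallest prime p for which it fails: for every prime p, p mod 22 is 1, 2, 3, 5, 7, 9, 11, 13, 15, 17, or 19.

p = 43

We need the least prime p for which the claim fails.
For p = 2, 3, 5, 7, …, 31, 37, 41 the conclusion holds.
p = 43: 43 mod 22 = 21 — not in {1, 2, 3, 5, 7, 9, 11, 13, 15, 17, 19}.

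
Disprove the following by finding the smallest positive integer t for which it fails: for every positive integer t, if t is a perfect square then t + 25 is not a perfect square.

A counterexample is any positive integer t such that t is a perfect square but t + 25 is a perfect square; we check each in order.
For t = 1, 4, 9, 16, …, 81, 100, 121 the conclusion holds.
t = 144: 144 = 12² and 144 + 25 = 169 = 13².
Thus t = 144 disproves the claim, and no smaller t works.

t = 144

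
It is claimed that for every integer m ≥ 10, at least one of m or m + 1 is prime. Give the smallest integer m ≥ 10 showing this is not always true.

m = 14

A counterexample is any integer m ≥ 10 such that m, m + 1 are both composite; we check each in order.
For m = 10, 11, 12, 13 the conclusion holds.
m = 14: 14 = 2 × 7; 15 = 3 × 5 — both composite.
Hence m = 14 is a counterexample.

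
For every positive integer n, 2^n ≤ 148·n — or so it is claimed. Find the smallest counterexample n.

Check each positive integer n in order until 2^n > 148·n.
For n = 1, 2, 3, 4, 5, 6, 7, 8, 9, 10 the conclusion holds.
n = 11: 2^n = 2048 and 148·n = 1628, so 2048 > 1628.

n = 11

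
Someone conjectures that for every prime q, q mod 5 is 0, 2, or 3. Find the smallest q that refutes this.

q = 11

A counterexample is any prime q such that the claim fails; we check each in order.
q = 2: 2 mod 5 = 2.
q = 3: 3 mod 5 = 3.
q = 5: 5 mod 5 = 0.
q = 7: 7 mod 5 = 2.
q = 11: 11 mod 5 = 1 — not in {0, 2, 3}.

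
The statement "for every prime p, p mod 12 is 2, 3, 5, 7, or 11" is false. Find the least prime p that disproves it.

Check each prime p in order until the claim fails.
The first 5 eligible values, up to p = 11, all satisfy the conclusion.
p = 13: 13 mod 12 = 1 — not in {2, 3, 5, 7, 11}.
So p = 13 is the smallest counterexample.

p = 13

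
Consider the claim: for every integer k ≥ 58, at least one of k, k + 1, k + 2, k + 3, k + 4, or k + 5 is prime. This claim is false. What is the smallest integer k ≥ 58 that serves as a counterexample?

k = 90

For k = 58, 59, 60, 61, …, 87, 88, 89 the conclusion holds.
k = 90: 90 = 2 × 45; 91 = 7 × 13; 92 = 2 × 46; 93 = 3 × 31; 94 = 2 × 47; 95 = 5 × 19 — all composite.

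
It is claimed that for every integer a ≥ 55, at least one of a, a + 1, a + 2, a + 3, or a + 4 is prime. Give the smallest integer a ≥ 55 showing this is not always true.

Check each integer a ≥ 55 in order until a, a + 1, a + 2, a + 3, a + 4 are all composite.
The first 7 eligible values, up to a = 61, all satisfy the conclusion.
a = 62: 62 = 2 × 31; 63 = 3 × 21; 64 = 2 × 32; 65 = 5 × 13; 66 = 2 × 33 — all composite.
So a = 62 is the smallest counterexample.

a = 62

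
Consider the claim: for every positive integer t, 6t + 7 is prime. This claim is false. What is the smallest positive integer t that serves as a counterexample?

t = 1: 6t + 7 = 13, prime.
t = 2: 6t + 7 = 19, prime.
t = 3: 6t + 7 = 25 = 5 × 5, composite.
So t = 3 is the smallest counterexample.

t = 3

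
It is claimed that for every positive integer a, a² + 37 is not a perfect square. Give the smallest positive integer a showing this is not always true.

a = 18

A counterexample is any positive integer a such that a² + 37 is a perfect square; we check each in order.
For a = 1, 2, 3, 4, …, 15, 16, 17 the conclusion holds.
a = 18: 18² + 37 = 361 = 19², a perfect square.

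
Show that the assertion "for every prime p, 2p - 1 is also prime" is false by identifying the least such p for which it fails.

We need the least prime p for which 2p - 1 is not prime.
p = 2: 2p - 1 = 3, prime.
p = 3: 2p - 1 = 5, prime.
p = 5: 2p - 1 = 9 = 3 × 3, not prime.

p = 5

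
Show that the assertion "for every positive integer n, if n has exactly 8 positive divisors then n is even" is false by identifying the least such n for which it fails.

We need the least positive integer n for which n has exactly 8 positive divisors but n is odd.
For n = 24, 30, 40, 42, …, 88, 102, 104 the conclusion holds.
n = 105: divisors of 105: 1, 3, 5, 7, 15, 21, 35, 105; 105 is odd.

n = 105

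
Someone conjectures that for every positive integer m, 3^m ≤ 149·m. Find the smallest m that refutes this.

m = 7

For m = 1, 2, 3, 4, 5, 6 the conclusion holds.
m = 7: 3^m = 2187 and 149·m = 1043, so 2187 > 1043.
Thus m = 7 disproves the claim, and no smaller m works.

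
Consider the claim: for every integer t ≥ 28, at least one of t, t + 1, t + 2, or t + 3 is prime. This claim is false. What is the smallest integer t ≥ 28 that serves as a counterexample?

t = 32

A counterexample is any integer t ≥ 28 such that t, t + 1, t + 2, t + 3 are all composite; we check each in order.
For t = 28, 29, 30, 31 the conclusion holds.
t = 32: 32 = 2 × 16; 33 = 3 × 11; 34 = 2 × 17; 35 = 5 × 7 — all composite.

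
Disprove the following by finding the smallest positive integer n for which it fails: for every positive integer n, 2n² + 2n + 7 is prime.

n = 6

n = 1: 2n² + 2n + 7 = 11, prime.
n = 2: 2n² + 2n + 7 = 19, prime.
n = 3: 2n² + 2n + 7 = 31, prime.
n = 4: 2n² + 2n + 7 = 47, prime.
n = 5: 2n² + 2n + 7 = 67, prime.
n = 6: 2n² + 2n + 7 = 91 = 7 × 13, composite.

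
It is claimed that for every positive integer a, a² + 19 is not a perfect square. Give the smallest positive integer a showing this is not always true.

Check each positive integer a in order until a² + 19 is a perfect square.
The first 8 eligible values, up to a = 8, all satisfy the conclusion.
a = 9: 9² + 19 = 100 = 10², a perfect square.
So a = 9 is the smallest counterexample.

a = 9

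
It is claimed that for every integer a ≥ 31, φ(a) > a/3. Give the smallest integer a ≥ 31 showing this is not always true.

We need the least integer a ≥ 31 for which the claim fails.
The first 5 eligible values, up to a = 35, all satisfy the conclusion.
a = 36: φ(36) = 12 and 36/3 = 12, so φ(36) ≤ 36/3.
Hence a = 36 is a counterexample.

a = 36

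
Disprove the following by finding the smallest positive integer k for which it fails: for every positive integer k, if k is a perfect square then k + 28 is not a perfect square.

k = 1: 1 + 28 = 29, not a perfect square.
k = 4: 4 + 28 = 32, not a perfect square.
k = 9: 9 + 28 = 37, not a perfect square.
k = 16: 16 + 28 = 44, not a perfect square.
k = 25: 25 + 28 = 53, not a perfect square.
k = 36: 36 = 6² and 36 + 28 = 64 = 8².
Thus k = 36 disproves the claim, and no smaller k works.

k = 36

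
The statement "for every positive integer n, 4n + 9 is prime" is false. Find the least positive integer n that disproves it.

For n = 1, 2 the conclusion holds.
n = 3: 4n + 9 = 21 = 3 × 7, composite.

n = 3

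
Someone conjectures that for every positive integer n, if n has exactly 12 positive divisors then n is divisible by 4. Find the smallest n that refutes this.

n = 90

We need the least positive integer n for which n has exactly 12 positive divisors but n is not divisible by 4.
For n = 60, 72, 84 the conclusion holds.
n = 90: τ(90) = 12; 90 mod 4 = 2.
Hence n = 90 is a counterexample.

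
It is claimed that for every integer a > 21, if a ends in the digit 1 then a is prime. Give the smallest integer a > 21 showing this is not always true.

a = 51

A counterexample is any integer a > 21 such that a ends in the digit 1 but a is not prime; we check each in order.
For a = 31, 41 the conclusion holds.
a = 51: 51 ends in 1; 51 = 3 × 17, composite.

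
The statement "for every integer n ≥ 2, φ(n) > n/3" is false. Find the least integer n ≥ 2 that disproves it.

n = 6

A counterexample is any integer n ≥ 2 such that the claim fails; we check each in order.
The first 4 eligible values, up to n = 5, all satisfy the conclusion.
n = 6: φ(6) = 2 and 6/3 = 2, so φ(6) ≤ 6/3.
Thus n = 6 disproves the claim, and no smaller n works.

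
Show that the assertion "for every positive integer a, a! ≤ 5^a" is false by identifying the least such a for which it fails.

a = 12

The first 11 eligible values, up to a = 11, all satisfy the conclusion.
a = 12: a! = 479001600 and 5^a = 244140625, so 479001600 > 244140625.
Thus a = 12 disproves the claim, and no smaller a works.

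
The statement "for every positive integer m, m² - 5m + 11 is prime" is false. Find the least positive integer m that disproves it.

m = 7

Check each positive integer m in order until m² - 5m + 11 is not prime.
m = 1: m² - 5m + 11 = 7, prime.
m = 2: m² - 5m + 11 = 5, prime.
m = 3: m² - 5m + 11 = 5, prime.
m = 4: m² - 5m + 11 = 7, prime.
m = 5: m² - 5m + 11 = 11, prime.
m = 6: m² - 5m + 11 = 17, prime.
m = 7: m² - 5m + 11 = 25 = 5 × 5, composite.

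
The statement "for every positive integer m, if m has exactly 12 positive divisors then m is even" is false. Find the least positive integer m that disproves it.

m = 315

Check each positive integer m in order until m has exactly 12 positive divisors but m is odd.
For m = 60, 72, 84, 90, …, 294, 306, 308 the conclusion holds.
m = 315: divisors of 315: 12 divisors; 315 is odd.
Thus m = 315 disproves the claim, and no smaller m works.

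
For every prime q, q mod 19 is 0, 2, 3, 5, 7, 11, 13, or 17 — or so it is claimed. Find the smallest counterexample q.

We need the least prime q for which the claim fails.
The first 8 eligible values, up to q = 19, all satisfy the conclusion.
q = 23: 23 mod 19 = 4 — not in {0, 2, 3, 5, 7, 11, 13, 17}.

q = 23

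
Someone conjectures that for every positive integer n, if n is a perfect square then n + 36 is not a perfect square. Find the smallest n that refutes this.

n = 64

Check each positive integer n in order until n is a perfect square but n + 36 is a perfect square.
The first 7 eligible values, up to n = 49, all satisfy the conclusion.
n = 64: 64 = 8² and 64 + 36 = 100 = 10².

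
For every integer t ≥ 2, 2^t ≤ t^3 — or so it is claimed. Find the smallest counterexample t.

For t = 2, 3, 4, 5, 6, 7, 8, 9 the conclusion holds.
t = 10: 2^t = 1024 and t^3 = 1000, so 1024 > 1000.

t = 10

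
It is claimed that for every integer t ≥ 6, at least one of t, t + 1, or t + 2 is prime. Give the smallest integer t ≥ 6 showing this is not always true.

A counterexample is any integer t ≥ 6 such that t, t + 1, t + 2 are all composite; we check each in order.
t = 6: 7 is prime.
t = 7: 7 is prime.
t = 8: 8 = 2 × 4; 9 = 3 × 3; 10 = 2 × 5 — all composite.
So t = 8 is the smallest counterexample.

t = 8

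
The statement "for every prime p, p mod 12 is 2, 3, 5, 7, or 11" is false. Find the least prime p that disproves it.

p = 13

A counterexample is any prime p such that the claim fails; we check each in order.
For p = 2, 3, 5, 7, 11 the conclusion holds.
p = 13: 13 mod 12 = 1 — not in {2, 3, 5, 7, 11}.
Hence p = 13 is a counterexample.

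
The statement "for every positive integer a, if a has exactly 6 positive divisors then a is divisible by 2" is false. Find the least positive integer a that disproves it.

a = 45

We need the least positive integer a for which a has exactly 6 positive divisors but a is not divisible by 2.
For a = 12, 18, 20, 28, 32, 44 the conclusion holds.
a = 45: τ(45) = 6; 45 mod 2 = 1.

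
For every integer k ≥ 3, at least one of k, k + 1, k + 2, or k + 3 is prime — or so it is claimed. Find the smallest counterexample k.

For k = 3, 4, 5, 6, …, 21, 22, 23 the conclusion holds.
k = 24: 24 = 2 × 12; 25 = 5 × 5; 26 = 2 × 13; 27 = 3 × 9 — all composite.
Hence k = 24 is a counterexample.

k = 24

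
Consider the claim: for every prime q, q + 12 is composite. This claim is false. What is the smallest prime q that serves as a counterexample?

q = 5

q = 2: q + 12 = 14 = 2 × 7, composite.
q = 3: q + 12 = 15 = 3 × 5, composite.
q = 5: q + 12 = 17, prime — not composite.
Thus q = 5 disproves the claim, and no smaller q works.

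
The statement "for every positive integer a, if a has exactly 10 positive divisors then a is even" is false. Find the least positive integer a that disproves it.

a = 405

A counterexample is any positive integer a such that a has exactly 10 positive divisors but a is odd; we check each in order.
For a = 48, 80, 112, 162, 176, 208, 272, 304, 368 the conclusion holds.
a = 405: divisors of 405: 10 divisors; 405 is odd.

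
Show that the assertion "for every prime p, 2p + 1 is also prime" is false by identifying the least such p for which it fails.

p = 7

A counterexample is any prime p such that 2p + 1 is not prime; we check each in order.
For p = 2, 3, 5 the conclusion holds.
p = 7: 2p + 1 = 15 = 3 × 5, not prime.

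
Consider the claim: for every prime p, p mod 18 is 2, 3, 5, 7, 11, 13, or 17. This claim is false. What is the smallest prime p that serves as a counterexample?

Check each prime p in order until the claim fails.
p = 2: 2 mod 18 = 2.
p = 3: 3 mod 18 = 3.
p = 5: 5 mod 18 = 5.
p = 7: 7 mod 18 = 7.
p = 11: 11 mod 18 = 11.
p = 13: 13 mod 18 = 13.
p = 17: 17 mod 18 = 17.
p = 19: 19 mod 18 = 1 — not in {2, 3, 5, 7, 11, 13, 17}.

p = 19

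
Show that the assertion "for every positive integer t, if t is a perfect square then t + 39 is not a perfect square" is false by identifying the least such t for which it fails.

Check each positive integer t in order until t is a perfect square but t + 39 is a perfect square.
For t = 1, 4, 9, 16 the conclusion holds.
t = 25: 25 = 5² and 25 + 39 = 64 = 8².

t = 25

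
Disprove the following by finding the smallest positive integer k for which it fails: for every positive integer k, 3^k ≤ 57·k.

A counterexample is any positive integer k such that 3^k > 57·k; we check each in order.
k = 1: 3^k = 3 and 57·k = 57, so 3 ≤ 57.
k = 2: 3^k = 9 and 57·k = 114, so 9 ≤ 114.
k = 3: 3^k = 27 and 57·k = 171, so 27 ≤ 171.
k = 4: 3^k = 81 and 57·k = 228, so 81 ≤ 228.
k = 5: 3^k = 243 and 57·k = 285, so 243 ≤ 285.
k = 6: 3^k = 729 and 57·k = 342, so 729 > 342.
So k = 6 is the smallest counterexample.

k = 6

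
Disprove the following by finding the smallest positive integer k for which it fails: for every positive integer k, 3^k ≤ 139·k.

k = 7

We need the least positive integer k for which 3^k > 139·k.
The first 6 eligible values, up to k = 6, all satisfy the conclusion.
k = 7: 3^k = 2187 and 139·k = 973, so 2187 > 973.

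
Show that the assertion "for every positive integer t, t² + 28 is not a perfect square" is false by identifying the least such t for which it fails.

For t = 1, 2, 3, 4, 5 the conclusion holds.
t = 6: 6² + 28 = 64 = 8², a perfect square.

t = 6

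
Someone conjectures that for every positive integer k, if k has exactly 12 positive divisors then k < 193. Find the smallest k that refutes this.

A counterexample is any positive integer k such that k has exactly 12 positive divisors but the claim fails; we check each in order.
For k = 60, 72, 84, 90, …, 150, 156, 160 the conclusion holds.
k = 198: τ(198) = 12; 198 ≥ 193.
Hence k = 198 is a counterexample.

k = 198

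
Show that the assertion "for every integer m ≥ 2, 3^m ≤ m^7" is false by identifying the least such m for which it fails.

m = 19

We need the least integer m ≥ 2 for which 3^m > m^7.
For m = 2, 3, 4, 5, …, 16, 17, 18 the conclusion holds.
m = 19: 3^m = 1162261467 and m^7 = 893871739, so 1162261467 > 893871739.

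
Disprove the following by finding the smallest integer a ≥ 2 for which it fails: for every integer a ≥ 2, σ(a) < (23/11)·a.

a = 12

We need the least integer a ≥ 2 for which the claim fails.
The first 10 eligible values, up to a = 11, all satisfy the conclusion.
a = 12: σ(12) = 28; 28 ≥ 276/11.
So a = 12 is the smallest counterexample.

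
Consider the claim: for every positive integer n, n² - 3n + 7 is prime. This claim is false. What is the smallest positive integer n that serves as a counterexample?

n = 6

For n = 1, 2, 3, 4, 5 the conclusion holds.
n = 6: n² - 3n + 7 = 25 = 5 × 5, composite.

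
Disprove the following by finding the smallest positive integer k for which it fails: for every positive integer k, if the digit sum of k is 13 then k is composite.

k = 67

We need the least positive integer k for which the digit sum of k is 13 but k is prime.
For k = 49, 58 the conclusion holds.
k = 67: digit sum 13; 67 is prime, not composite.
Thus k = 67 disproves the claim, and no smaller k works.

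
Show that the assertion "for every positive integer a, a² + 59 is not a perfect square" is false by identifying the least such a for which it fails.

a = 29

Check each positive integer a in order until a² + 59 is a perfect square.
For a = 1, 2, 3, 4, …, 26, 27, 28 the conclusion holds.
a = 29: 29² + 59 = 900 = 30², a perfect square.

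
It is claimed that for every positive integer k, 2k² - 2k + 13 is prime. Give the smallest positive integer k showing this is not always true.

For k = 1, 2 the conclusion holds.
k = 3: 2k² - 2k + 13 = 25 = 5 × 5, composite.

k = 3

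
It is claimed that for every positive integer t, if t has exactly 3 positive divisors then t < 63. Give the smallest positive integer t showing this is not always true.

Check each positive integer t in order until t has exactly 3 positive divisors but the claim fails.
For t = 4, 9, 25, 49 the conclusion holds.
t = 121: τ(121) = 3; 121 ≥ 63.

t = 121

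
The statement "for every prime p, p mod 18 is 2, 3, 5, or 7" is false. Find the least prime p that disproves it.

A counterexample is any prime p such that the claim fails; we check each in order.
p = 2: 2 mod 18 = 2.
p = 3: 3 mod 18 = 3.
p = 5: 5 mod 18 = 5.
p = 7: 7 mod 18 = 7.
p = 11: 11 mod 18 = 11 — not in {2, 3, 5, 7}.

p = 11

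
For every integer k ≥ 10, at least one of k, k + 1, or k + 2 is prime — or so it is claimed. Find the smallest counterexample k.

We need the least integer k ≥ 10 for which k, k + 1, k + 2 are all composite.
The first 4 eligible values, up to k = 13, all satisfy the conclusion.
k = 14: 14 = 2 × 7; 15 = 3 × 5; 16 = 2 × 8 — all composite.

k = 14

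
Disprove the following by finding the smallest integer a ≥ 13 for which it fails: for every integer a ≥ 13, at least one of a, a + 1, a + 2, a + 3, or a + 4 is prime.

a = 24

Check each integer a ≥ 13 in order until a, a + 1, a + 2, a + 3, a + 4 are all composite.
For a = 13, 14, 15, 16, …, 21, 22, 23 the conclusion holds.
a = 24: 24 = 2 × 12; 25 = 5 × 5; 26 = 2 × 13; 27 = 3 × 9; 28 = 2 × 14 — all composite.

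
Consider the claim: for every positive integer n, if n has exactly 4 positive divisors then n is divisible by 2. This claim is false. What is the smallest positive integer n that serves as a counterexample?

A counterexample is any positive integer n such that n has exactly 4 positive divisors but n is not divisible by 2; we check each in order.
n = 6: τ(6) = 4; 6 mod 2 = 0.
n = 8: τ(8) = 4; 8 mod 2 = 0.
n = 10: τ(10) = 4; 10 mod 2 = 0.
n = 14: τ(14) = 4; 14 mod 2 = 0.
n = 15: τ(15) = 4; 15 mod 2 = 1.
Hence n = 15 is a counterexample.

n = 15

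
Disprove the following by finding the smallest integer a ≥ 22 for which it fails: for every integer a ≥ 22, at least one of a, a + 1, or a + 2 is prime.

a = 24

For a = 22, 23 the conclusion holds.
a = 24: 24 = 2 × 12; 25 = 5 × 5; 26 = 2 × 13 — all composite.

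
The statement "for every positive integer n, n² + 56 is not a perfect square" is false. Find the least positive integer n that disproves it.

We need the least positive integer n for which n² + 56 is a perfect square.
n = 1: 1² + 56 = 57, not a perfect square.
n = 2: 2² + 56 = 60, not a perfect square.
n = 3: 3² + 56 = 65, not a perfect square.
n = 4: 4² + 56 = 72, not a perfect square.
n = 5: 5² + 56 = 81 = 9², a perfect square.

n = 5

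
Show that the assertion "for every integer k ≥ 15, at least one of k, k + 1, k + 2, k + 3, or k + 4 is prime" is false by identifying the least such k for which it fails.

k = 24

For k = 15, 16, 17, 18, 19, 20, 21, 22, 23 the conclusion holds.
k = 24: 24 = 2 × 12; 25 = 5 × 5; 26 = 2 × 13; 27 = 3 × 9; 28 = 2 × 14 — all composite.
Thus k = 24 disproves the claim, and no smaller k works.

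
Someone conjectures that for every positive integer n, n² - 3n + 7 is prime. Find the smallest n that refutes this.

n = 6

A counterexample is any positive integer n such that n² - 3n + 7 is not prime; we check each in order.
n = 1: n² - 3n + 7 = 5, prime.
n = 2: n² - 3n + 7 = 5, prime.
n = 3: n² - 3n + 7 = 7, prime.
n = 4: n² - 3n + 7 = 11, prime.
n = 5: n² - 3n + 7 = 17, prime.
n = 6: n² - 3n + 7 = 25 = 5 × 5, composite.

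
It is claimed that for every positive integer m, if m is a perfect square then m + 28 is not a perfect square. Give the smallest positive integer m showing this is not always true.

Check each positive integer m in order until m is a perfect square but m + 28 is a perfect square.
m = 1: 1 + 28 = 29, not a perfect square.
m = 4: 4 + 28 = 32, not a perfect square.
m = 9: 9 + 28 = 37, not a perfect square.
m = 16: 16 + 28 = 44, not a perfect square.
m = 25: 25 + 28 = 53, not a perfect square.
m = 36: 36 = 6² and 36 + 28 = 64 = 8².
Thus m = 36 disproves the claim, and no smaller m works.

m = 36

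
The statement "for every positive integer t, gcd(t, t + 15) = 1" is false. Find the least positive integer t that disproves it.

Check each positive integer t in order until gcd(t, t + 15) > 1.
For t = 1, 2 the conclusion holds.
t = 3: gcd(3, 18) = 3.
So t = 3 is the smallest counterexample.

t = 3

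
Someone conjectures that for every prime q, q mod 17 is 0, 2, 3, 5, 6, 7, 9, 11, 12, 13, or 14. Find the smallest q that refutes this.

q = 59

For q = 2, 3, 5, 7, …, 43, 47, 53 the conclusion holds.
q = 59: 59 mod 17 = 8 — not in {0, 2, 3, 5, 6, 7, 9, 11, 12, 13, 14}.
Hence q = 59 is a counterexample.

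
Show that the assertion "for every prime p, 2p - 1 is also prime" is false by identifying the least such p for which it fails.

A counterexample is any prime p such that 2p - 1 is not prime; we check each in order.
For p = 2, 3 the conclusion holds.
p = 5: 2p - 1 = 9 = 3 × 3, not prime.

p = 5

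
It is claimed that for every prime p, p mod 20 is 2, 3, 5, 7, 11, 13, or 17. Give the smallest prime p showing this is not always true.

For p = 2, 3, 5, 7, 11, 13, 17 the conclusion holds.
p = 19: 19 mod 20 = 19 — not in {2, 3, 5, 7, 11, 13, 17}.
Hence p = 19 is a counterexample.

p = 19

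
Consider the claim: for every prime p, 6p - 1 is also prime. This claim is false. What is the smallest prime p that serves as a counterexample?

The first 4 eligible values, up to p = 7, all satisfy the conclusion.
p = 11: 6p - 1 = 65 = 5 × 13, not prime.

p = 11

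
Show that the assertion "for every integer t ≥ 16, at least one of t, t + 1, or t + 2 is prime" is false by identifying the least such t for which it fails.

t = 20

We need the least integer t ≥ 16 for which t, t + 1, t + 2 are all composite.
For t = 16, 17, 18, 19 the conclusion holds.
t = 20: 20 = 2 × 10; 21 = 3 × 7; 22 = 2 × 11 — all composite.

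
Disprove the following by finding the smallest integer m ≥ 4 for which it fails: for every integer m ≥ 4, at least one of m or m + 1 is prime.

m = 8

A counterexample is any integer m ≥ 4 such that m, m + 1 are both composite; we check each in order.
The first 4 eligible values, up to m = 7, all satisfy the conclusion.
m = 8: 8 = 2 × 4; 9 = 3 × 3 — both composite.
So m = 8 is the smallest counterexample.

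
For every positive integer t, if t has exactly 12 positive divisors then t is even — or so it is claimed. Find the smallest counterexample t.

A counterexample is any positive integer t such that t has exactly 12 positive divisors but t is odd; we check each in order.
The first 24 eligible values, up to t = 308, all satisfy the conclusion.
t = 315: divisors of 315: 12 divisors; 315 is odd.

t = 315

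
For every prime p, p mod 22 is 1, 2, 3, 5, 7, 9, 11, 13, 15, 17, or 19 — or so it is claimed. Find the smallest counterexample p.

p = 43

For p = 2, 3, 5, 7, …, 31, 37, 41 the conclusion holds.
p = 43: 43 mod 22 = 21 — not in {1, 2, 3, 5, 7, 9, 11, 13, 15, 17, 19}.
Hence p = 43 is a counterexample.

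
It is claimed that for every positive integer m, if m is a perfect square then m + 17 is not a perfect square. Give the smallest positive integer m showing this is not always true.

We need the least positive integer m for which m is a perfect square but m + 17 is a perfect square.
m = 1: 1 + 17 = 18, not a perfect square.
m = 4: 4 + 17 = 21, not a perfect square.
m = 9: 9 + 17 = 26, not a perfect square.
m = 16: 16 + 17 = 33, not a perfect square.
m = 25: 25 + 17 = 42, not a perfect square.
m = 36: 36 + 17 = 53, not a perfect square.
m = 49: 49 + 17 = 66, not a perfect square.
m = 64: 64 = 8² and 64 + 17 = 81 = 9².

m = 64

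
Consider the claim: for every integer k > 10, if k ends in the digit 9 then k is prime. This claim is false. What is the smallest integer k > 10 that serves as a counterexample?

Check each integer k > 10 in order until k ends in the digit 9 but k is not prime.
k = 19: 19 ends in 9 and is prime.
k = 29: 29 ends in 9 and is prime.
k = 39: 39 ends in 9; 39 = 3 × 13, composite.

k = 39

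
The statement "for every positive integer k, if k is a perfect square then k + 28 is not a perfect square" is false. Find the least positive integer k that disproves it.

A counterexample is any positive integer k such that k is a perfect square but k + 28 is a perfect square; we check each in order.
k = 1: 1 + 28 = 29, not a perfect square.
k = 4: 4 + 28 = 32, not a perfect square.
k = 9: 9 + 28 = 37, not a perfect square.
k = 16: 16 + 28 = 44, not a perfect square.
k = 25: 25 + 28 = 53, not a perfect square.
k = 36: 36 = 6² and 36 + 28 = 64 = 8².

k = 36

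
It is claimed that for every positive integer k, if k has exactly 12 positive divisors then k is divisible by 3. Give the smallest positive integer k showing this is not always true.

The first 8 eligible values, up to k = 132, all satisfy the conclusion.
k = 140: τ(140) = 12; 140 mod 3 = 2.
So k = 140 is the smallest counterexample.

k = 140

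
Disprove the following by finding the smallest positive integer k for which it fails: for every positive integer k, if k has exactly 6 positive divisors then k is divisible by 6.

k = 12: τ(12) = 6; 12 mod 6 = 0.
k = 18: τ(18) = 6; 18 mod 6 = 0.
k = 20: τ(20) = 6; 20 mod 6 = 2.

k = 20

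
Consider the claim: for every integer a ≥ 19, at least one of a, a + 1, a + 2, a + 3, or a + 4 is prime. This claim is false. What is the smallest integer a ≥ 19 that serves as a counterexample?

We need the least integer a ≥ 19 for which a, a + 1, a + 2, a + 3, a + 4 are all composite.
For a = 19, 20, 21, 22, 23 the conclusion holds.
a = 24: 24 = 2 × 12; 25 = 5 × 5; 26 = 2 × 13; 27 = 3 × 9; 28 = 2 × 14 — all composite.
So a = 24 is the smallest counterexample.

a = 24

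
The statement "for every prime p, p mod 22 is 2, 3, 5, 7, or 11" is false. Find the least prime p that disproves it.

p = 13

For p = 2, 3, 5, 7, 11 the conclusion holds.
p = 13: 13 mod 22 = 13 — not in {2, 3, 5, 7, 11}.
Thus p = 13 disproves the claim, and no smaller p works.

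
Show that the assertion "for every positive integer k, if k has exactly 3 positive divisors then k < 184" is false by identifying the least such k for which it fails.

k = 289

A counterexample is any positive integer k such that k has exactly 3 positive divisors but the claim fails; we check each in order.
k = 4: τ(4) = 3; 4 < 184.
k = 9: τ(9) = 3; 9 < 184.
k = 25: τ(25) = 3; 25 < 184.
k = 49: τ(49) = 3; 49 < 184.
k = 121: τ(121) = 3; 121 < 184.
k = 169: τ(169) = 3; 169 < 184.
k = 289: τ(289) = 3; 289 ≥ 184.
Thus k = 289 disproves the claim, and no smaller k works.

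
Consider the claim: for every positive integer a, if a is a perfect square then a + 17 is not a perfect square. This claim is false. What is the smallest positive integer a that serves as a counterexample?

We need the least positive integer a for which a is a perfect square but a + 17 is a perfect square.
a = 1: 1 + 17 = 18, not a perfect square.
a = 4: 4 + 17 = 21, not a perfect square.
a = 9: 9 + 17 = 26, not a perfect square.
a = 16: 16 + 17 = 33, not a perfect square.
a = 25: 25 + 17 = 42, not a perfect square.
a = 36: 36 + 17 = 53, not a perfect square.
a = 49: 49 + 17 = 66, not a perfect square.
a = 64: 64 = 8² and 64 + 17 = 81 = 9².
Thus a = 64 disproves the claim, and no smaller a works.

a = 64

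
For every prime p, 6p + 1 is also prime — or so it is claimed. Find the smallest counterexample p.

p = 19

Check each prime p in order until 6p + 1 is not prime.
For p = 2, 3, 5, 7, 11, 13, 17 the conclusion holds.
p = 19: 6p + 1 = 115 = 5 × 23, not prime.
Thus p = 19 disproves the claim, and no smaller p works.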